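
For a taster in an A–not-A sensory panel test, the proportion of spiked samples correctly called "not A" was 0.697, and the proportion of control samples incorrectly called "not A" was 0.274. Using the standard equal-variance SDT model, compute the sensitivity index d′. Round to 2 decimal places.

z(0.697) = 0.516, z(0.274) = -0.601
d' = z(H) − z(FA) = 0.516 − (-0.601) = 1.117

d′ = 1.12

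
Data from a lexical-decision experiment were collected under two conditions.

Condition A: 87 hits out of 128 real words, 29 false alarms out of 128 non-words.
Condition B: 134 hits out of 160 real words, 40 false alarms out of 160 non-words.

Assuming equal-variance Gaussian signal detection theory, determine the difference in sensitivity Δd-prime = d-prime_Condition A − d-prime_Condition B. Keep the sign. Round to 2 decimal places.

Condition A: z(0.6797) = 0.467, z(0.2266) = -0.750, d' = 1.217
Condition B: z(0.8375) = 0.984, z(0.2500) = -0.674, d' = 1.658
Δd' = d'_Condition A − d'_Condition B = 1.217 − 1.658 = -0.441
Condition B has the higher sensitivity.

Δd-prime = -0.44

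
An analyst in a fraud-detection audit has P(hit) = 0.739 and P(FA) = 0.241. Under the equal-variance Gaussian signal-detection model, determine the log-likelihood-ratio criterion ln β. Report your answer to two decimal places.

z(H) = z(0.739) = 0.640
z(FA) = z(0.241) = -0.703
ln β = −½·[z(H)² − z(FA)²] = −0.5 × (0.410 − 0.494) = 0.042

ln β = 0.04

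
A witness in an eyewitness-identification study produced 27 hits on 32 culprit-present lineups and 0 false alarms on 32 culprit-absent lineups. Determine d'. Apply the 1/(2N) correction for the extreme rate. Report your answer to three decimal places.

d' = 3.164

The false-alarm rate is 0/32 = 0, so apply the 1/(2N) correction: FA → 1/(2·32) = 0.01562.
z(H) = z(0.84375) = 1.0100
z(FA) = z(0.01562) = -2.1540
d' = 1.0100 − (-2.1540) = 3.1640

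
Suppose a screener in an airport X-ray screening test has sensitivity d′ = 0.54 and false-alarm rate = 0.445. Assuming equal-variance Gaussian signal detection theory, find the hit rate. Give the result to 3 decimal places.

hit rate = 0.656

z(false-alarm rate) = z(0.445) = -0.1383
z(H) = z(FA) + d' = -0.1383 + 0.54 = 0.4017
hit rate = Φ(0.4017) = 0.6560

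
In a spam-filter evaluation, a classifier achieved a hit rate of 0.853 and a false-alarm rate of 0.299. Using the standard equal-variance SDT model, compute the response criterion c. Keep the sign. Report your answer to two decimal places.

z(0.853) = 1.049, z(0.299) = -0.527
c = −½·[z(H) + z(FA)] = −0.5 × (1.049 + (-0.527)) = -0.261

c = -0.26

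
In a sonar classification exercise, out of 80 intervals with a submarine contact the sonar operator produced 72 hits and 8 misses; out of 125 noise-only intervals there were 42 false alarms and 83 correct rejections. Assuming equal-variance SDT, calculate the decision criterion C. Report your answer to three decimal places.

H = 72/80 = 0.9000
FA = 42/125 = 0.3360
Φ⁻¹(H) = Φ⁻¹(0.9000) = 1.2816
Φ⁻¹(FA) = Φ⁻¹(0.3360) = -0.4234
c = −½·[z(H) + z(FA)] = −0.5 × (1.2816 + (-0.4234)) = -0.4291

C = -0.429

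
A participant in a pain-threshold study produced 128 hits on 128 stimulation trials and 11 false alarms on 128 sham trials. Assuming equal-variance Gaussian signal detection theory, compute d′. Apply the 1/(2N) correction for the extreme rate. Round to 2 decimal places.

The hit rate is 128/128 = 1, so apply the 1/(2N) correction: H → 1 − 1/(2·128) = 0.99609.
z(H) = z(0.99609) = 2.660
z(FA) = z(0.08594) = -1.366
d' = 2.660 − (-1.366) = 4.026

d′ = 4.03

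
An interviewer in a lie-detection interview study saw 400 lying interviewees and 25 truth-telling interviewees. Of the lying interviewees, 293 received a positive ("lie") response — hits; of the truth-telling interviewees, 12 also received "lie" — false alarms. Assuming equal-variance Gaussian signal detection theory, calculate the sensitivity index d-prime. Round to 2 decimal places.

H = 293/400 = 0.7325
FA = 12/25 = 0.4800
Φ⁻¹(H) = Φ⁻¹(0.7325) = 0.620
Φ⁻¹(FA) = Φ⁻¹(0.4800) = -0.050
d' = z(H) − z(FA) = 0.620 − (-0.050) = 0.670

d-prime = 0.67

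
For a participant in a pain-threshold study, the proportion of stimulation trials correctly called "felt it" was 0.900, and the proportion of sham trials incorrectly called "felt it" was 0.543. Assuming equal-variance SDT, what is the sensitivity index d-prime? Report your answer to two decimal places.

Φ⁻¹(H) = Φ⁻¹(0.900) = 1.2816
Φ⁻¹(FA) = Φ⁻¹(0.543) = 0.1080
d' = z(H) − z(FA) = 1.2816 − 0.1080 = 1.1736

d-prime = 1.17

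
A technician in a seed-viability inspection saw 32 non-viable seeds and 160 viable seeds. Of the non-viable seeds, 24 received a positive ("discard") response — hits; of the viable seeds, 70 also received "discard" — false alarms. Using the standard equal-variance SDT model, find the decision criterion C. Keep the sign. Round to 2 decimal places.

C = -0.26

H = 24/32 = 0.7500
FA = 70/160 = 0.4375
z(H) = z(0.7500) = 0.6745
z(FA) = z(0.4375) = -0.1573
c = −½·[z(H) + z(FA)] = −0.5 × (0.6745 + (-0.1573)) = -0.2586
c < 0: the technician has a liberal response bias.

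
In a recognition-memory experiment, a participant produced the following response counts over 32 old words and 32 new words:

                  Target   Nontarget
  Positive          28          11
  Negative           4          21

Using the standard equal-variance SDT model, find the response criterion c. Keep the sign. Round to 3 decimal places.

H = 28/32 = 0.8750
FA = 11/32 = 0.3438
Φ⁻¹(H) = Φ⁻¹(0.8750) = 1.1503
Φ⁻¹(FA) = Φ⁻¹(0.3438) = -0.4021
c = −½·[z(H) + z(FA)] = −0.5 × (1.1503 + (-0.4021)) = -0.3741
c < 0: the participant has a liberal response bias.

c = -0.374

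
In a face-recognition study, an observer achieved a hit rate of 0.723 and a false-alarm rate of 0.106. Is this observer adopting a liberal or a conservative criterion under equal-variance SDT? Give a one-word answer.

conservative

z(H) = 0.592, z(FA) = -1.248
c = −½·(z(H) + z(FA)) = 0.328
c > 0 → conservative criterion (biased toward responding “no”).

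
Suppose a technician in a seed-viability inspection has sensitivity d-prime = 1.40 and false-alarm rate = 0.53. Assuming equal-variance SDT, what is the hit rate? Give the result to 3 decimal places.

hit rate = 0.930

z(false-alarm rate) = z(0.53) = 0.0753
z(H) = z(FA) + d' = 0.0753 + 1.40 = 1.4753
hit rate = Φ(1.4753) = 0.9299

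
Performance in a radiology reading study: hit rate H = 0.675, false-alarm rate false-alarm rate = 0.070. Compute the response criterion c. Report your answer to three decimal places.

c = 0.511

z(0.675) = 0.4538, z(0.070) = -1.4758
c = −½·[z(H) + z(FA)] = −0.5 × (0.4538 + (-1.4758)) = 0.5110
c > 0: the radiologist has a conservative response bias.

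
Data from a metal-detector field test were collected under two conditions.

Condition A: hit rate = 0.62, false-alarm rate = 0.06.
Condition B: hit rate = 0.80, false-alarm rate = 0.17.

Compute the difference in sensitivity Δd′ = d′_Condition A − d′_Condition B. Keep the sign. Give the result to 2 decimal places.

Condition A: z(0.62) = 0.305, z(0.06) = -1.555, d' = 1.860
Condition B: z(0.80) = 0.842, z(0.17) = -0.954, d' = 1.796
Δd' = d'_Condition A − d'_Condition B = 1.860 − 1.796 = 0.064
Condition A has the higher sensitivity.

Δd′ = 0.06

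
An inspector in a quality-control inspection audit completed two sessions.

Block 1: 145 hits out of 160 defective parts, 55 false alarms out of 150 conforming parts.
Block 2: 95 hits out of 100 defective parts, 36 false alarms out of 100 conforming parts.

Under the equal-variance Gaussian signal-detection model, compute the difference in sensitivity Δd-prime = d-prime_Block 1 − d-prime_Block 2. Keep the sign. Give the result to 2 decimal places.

Δd-prime = -0.34

Block 1: z(0.9062) = 1.318, z(0.3667) = -0.341, d' = 1.659
Block 2: z(0.9500) = 1.645, z(0.3600) = -0.358, d' = 2.003
Δd' = d'_Block 1 − d'_Block 2 = 1.659 − 2.003 = -0.344
Block 2 has the higher sensitivity.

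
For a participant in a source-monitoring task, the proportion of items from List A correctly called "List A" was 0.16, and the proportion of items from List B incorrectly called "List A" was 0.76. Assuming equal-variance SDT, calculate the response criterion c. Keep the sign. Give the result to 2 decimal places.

c = 0.14

z(H) = z(0.16) = -0.9945
z(FA) = z(0.76) = 0.7063
c = −½·[z(H) + z(FA)] = −0.5 × (-0.9945 + 0.7063) = 0.1441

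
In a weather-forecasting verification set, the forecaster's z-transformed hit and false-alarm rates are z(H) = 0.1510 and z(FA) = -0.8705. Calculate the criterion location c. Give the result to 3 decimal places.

c = 0.360

c = −½·[z(H) + z(FA)] = −½·(0.1510 + (-0.8705)) = 0.35975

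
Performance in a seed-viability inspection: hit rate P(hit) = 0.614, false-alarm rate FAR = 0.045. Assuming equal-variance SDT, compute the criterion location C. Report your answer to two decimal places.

z(H) = z(0.614) = 0.290
z(FA) = z(0.045) = -1.695
c = −½·[z(H) + z(FA)] = −0.5 × (0.290 + (-1.695)) = 0.7025
c > 0: the technician has a conservative response bias.

C = 0.70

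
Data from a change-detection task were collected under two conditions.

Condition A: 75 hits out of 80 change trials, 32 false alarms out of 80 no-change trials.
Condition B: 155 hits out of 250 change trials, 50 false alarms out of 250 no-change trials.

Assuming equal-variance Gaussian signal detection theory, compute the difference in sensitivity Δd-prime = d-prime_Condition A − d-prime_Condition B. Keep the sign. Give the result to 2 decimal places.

Δd-prime = 0.64

Condition A: z(0.9375) = 1.534, z(0.4000) = -0.253, d' = 1.787
Condition B: z(0.6200) = 0.305, z(0.2000) = -0.842, d' = 1.147
Δd' = d'_Condition A − d'_Condition B = 1.787 − 1.147 = 0.640
Condition A has the higher sensitivity.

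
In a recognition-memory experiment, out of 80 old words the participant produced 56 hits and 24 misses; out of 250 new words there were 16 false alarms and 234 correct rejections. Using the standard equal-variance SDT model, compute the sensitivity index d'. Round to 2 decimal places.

H = 56/80 = 0.7000
FA = 16/250 = 0.0640
z(H) = 0.524
z(FA) = -1.522
d' = z(H) − z(FA) = 0.524 − (-1.522) = 2.046

d' = 2.05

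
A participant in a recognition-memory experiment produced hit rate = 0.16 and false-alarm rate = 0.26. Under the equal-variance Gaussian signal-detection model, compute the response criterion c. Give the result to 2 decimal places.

z(H) = -0.994
z(FA) = -0.643
c = −½·[z(H) + z(FA)] = −0.5 × (-0.994 + (-0.643)) = 0.8185

c = 0.82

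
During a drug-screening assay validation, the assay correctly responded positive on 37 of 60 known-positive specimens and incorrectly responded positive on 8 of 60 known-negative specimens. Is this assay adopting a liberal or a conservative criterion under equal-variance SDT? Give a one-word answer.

z(H) = 0.297, z(FA) = -1.111
c = −½·(z(H) + z(FA)) = 0.407
c > 0 → conservative criterion (biased toward responding “no”).

conservative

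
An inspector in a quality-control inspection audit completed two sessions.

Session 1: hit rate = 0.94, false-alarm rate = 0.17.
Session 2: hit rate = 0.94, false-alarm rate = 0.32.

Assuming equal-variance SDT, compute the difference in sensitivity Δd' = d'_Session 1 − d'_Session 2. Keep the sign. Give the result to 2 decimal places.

Session 1: z(0.94) = 1.555, z(0.17) = -0.954, d' = 2.509
Session 2: z(0.94) = 1.555, z(0.32) = -0.468, d' = 2.023
Δd' = d'_Session 1 − d'_Session 2 = 2.509 − 2.023 = 0.486
Session 1 has the higher sensitivity.

Δd' = 0.49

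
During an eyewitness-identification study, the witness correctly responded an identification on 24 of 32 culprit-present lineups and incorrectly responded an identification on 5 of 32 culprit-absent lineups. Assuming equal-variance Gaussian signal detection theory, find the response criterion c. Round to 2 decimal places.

H = 24/32 = 0.7500
FA = 5/32 = 0.1562
Φ⁻¹(H) = Φ⁻¹(0.7500) = 0.674
Φ⁻¹(FA) = Φ⁻¹(0.1562) = -1.010
c = −½·[z(H) + z(FA)] = −0.5 × (0.674 + (-1.010)) = 0.168

c = 0.17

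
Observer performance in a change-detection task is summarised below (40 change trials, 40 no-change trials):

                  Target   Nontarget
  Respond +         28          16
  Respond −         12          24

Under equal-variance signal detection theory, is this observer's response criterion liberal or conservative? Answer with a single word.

liberal

z(H) = 0.524, z(FA) = -0.253
c = −½·(z(H) + z(FA)) = -0.1355
c < 0 → liberal criterion (biased toward responding “yes”).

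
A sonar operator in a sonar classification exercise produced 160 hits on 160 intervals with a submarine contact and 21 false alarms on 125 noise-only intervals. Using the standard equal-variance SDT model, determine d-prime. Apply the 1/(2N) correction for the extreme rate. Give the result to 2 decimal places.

The hit rate is 160/160 = 1, so apply the 1/(2N) correction: H → 1 − 1/(2·160) = 0.99687.
z(H) = z(0.99687) = 2.734
z(FA) = z(0.16800) = -0.962
d' = 2.734 − (-0.962) = 3.696

d-prime = 3.70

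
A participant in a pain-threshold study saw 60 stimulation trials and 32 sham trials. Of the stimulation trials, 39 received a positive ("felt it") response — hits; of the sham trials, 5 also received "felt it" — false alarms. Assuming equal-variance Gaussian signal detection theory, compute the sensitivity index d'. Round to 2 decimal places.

H = 39/60 = 0.6500
FA = 5/32 = 0.1562
z(0.6500) = 0.385, z(0.1562) = -1.010
d' = z(H) − z(FA) = 0.385 − (-1.010) = 1.395

d' = 1.40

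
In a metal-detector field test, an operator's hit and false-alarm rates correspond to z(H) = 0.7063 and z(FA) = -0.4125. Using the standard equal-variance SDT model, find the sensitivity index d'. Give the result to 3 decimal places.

d' = 1.119

d' = z(H) − z(FA) = 0.7063 − (-0.4125) = 1.1188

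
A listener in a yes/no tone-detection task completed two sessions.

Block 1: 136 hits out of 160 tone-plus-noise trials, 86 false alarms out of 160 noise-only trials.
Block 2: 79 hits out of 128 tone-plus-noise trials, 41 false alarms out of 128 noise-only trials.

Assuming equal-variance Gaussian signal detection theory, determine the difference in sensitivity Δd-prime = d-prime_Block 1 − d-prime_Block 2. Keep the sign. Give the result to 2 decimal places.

Δd-prime = 0.18

Block 1: z(0.8500) = 1.036, z(0.5375) = 0.094, d' = 0.942
Block 2: z(0.6172) = 0.298, z(0.3203) = -0.467, d' = 0.765
Δd' = d'_Block 1 − d'_Block 2 = 0.942 − 0.765 = 0.177
Block 1 has the higher sensitivity.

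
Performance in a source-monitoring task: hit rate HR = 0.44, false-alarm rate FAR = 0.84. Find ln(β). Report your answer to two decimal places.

ln β = 0.48

z(H) = -0.151
z(FA) = 0.994
ln β = −½·[z(H)² − z(FA)²] = −0.5 × (0.023 − 0.988) = 0.4825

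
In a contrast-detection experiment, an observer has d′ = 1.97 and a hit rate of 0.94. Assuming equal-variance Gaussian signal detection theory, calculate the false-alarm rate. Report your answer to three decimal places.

false-alarm rate = 0.339

z(hit rate) = z(0.94) = 1.5548
z(FA) = z(H) − d' = 1.5548 − 1.97 = -0.4152
false-alarm rate = Φ(-0.4152) = 0.3390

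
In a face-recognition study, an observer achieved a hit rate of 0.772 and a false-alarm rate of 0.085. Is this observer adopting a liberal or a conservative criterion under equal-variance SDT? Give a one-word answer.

z(H) = 0.745, z(FA) = -1.372
c = −½·(z(H) + z(FA)) = 0.3135
c > 0 → conservative criterion (biased toward responding “no”).

conservative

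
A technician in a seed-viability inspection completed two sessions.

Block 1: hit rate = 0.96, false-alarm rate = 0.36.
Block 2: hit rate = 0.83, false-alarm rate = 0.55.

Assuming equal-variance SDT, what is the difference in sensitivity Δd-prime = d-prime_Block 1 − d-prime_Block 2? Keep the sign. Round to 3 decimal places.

Δd-prime = 1.281

Block 1: z(0.96) = 1.7507, z(0.36) = -0.3585, d' = 2.1092
Block 2: z(0.83) = 0.9542, z(0.55) = 0.1257, d' = 0.8285
Δd' = d'_Block 1 − d'_Block 2 = 2.1092 − 0.8285 = 1.2807
Block 1 has the higher sensitivity.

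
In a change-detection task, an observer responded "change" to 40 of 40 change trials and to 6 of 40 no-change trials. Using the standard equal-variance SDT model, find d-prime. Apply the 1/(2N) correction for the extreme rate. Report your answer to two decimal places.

d-prime = 3.28

The hit rate is 40/40 = 1, so apply the 1/(2N) correction: H → 1 − 1/(2·40) = 0.98750.
z(H) = z(0.98750) = 2.241
z(FA) = z(0.15000) = -1.036
d' = 2.241 − (-1.036) = 3.277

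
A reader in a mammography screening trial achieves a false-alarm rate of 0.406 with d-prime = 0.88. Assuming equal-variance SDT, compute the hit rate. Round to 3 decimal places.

z(false-alarm rate) = z(0.406) = -0.2378
z(H) = z(FA) + d' = -0.2378 + 0.88 = 0.6422
hit rate = Φ(0.6422) = 0.7396

hit rate = 0.740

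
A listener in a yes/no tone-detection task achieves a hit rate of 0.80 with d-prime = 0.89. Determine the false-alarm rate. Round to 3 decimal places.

z(hit rate) = z(0.80) = 0.8416
z(FA) = z(H) − d' = 0.8416 − 0.89 = -0.0484
false-alarm rate = Φ(-0.0484) = 0.4807

false-alarm rate = 0.481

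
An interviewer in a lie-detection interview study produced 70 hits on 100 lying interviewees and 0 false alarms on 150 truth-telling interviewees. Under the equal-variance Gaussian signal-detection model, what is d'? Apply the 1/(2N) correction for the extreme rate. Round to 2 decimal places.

d' = 3.24

The false-alarm rate is 0/150 = 0, so apply the 1/(2N) correction: FA → 1/(2·150) = 0.00333.
z(H) = z(0.70000) = 0.524
z(FA) = z(0.00333) = -2.713
d' = 0.524 − (-2.713) = 3.237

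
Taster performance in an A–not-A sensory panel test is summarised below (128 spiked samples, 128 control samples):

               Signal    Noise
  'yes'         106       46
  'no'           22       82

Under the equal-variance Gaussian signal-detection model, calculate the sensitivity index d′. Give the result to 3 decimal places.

H = 106/128 = 0.8281
FA = 46/128 = 0.3594
z(H) = z(0.8281) = 0.9467
z(FA) = z(0.3594) = -0.3601
d' = z(H) − z(FA) = 0.9467 − (-0.3601) = 1.3068

d′ = 1.307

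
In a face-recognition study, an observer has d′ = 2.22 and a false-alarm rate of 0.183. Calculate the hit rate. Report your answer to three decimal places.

z(false-alarm rate) = z(0.183) = -0.9040
z(H) = z(FA) + d' = -0.9040 + 2.22 = 1.3160
hit rate = Φ(1.3160) = 0.9059

hit rate = 0.906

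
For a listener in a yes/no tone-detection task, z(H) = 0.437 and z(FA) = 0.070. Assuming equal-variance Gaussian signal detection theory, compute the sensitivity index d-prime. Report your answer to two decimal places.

d' = z(H) − z(FA) = 0.437 − 0.070 = 0.367

d-prime = 0.37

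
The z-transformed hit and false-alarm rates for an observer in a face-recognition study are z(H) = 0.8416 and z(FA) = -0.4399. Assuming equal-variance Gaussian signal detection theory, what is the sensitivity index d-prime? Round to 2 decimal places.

d-prime = 1.28

d' = z(H) − z(FA) = 0.8416 − (-0.4399) = 1.2815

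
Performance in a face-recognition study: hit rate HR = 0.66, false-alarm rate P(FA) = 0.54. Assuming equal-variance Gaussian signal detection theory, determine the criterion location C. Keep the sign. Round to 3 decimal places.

C = -0.256

z(H) = 0.4125
z(FA) = 0.1004
c = −½·[z(H) + z(FA)] = −0.5 × (0.4125 + 0.1004) = -0.25645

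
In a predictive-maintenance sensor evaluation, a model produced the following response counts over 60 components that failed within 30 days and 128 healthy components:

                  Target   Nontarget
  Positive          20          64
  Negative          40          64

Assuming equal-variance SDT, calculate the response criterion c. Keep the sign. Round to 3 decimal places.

c = 0.215

H = 20/60 = 0.3333
FA = 64/128 = 0.5000
Φ⁻¹(0.3333) = -0.4308, Φ⁻¹(0.5000) = 0.0000
c = −½·[z(H) + z(FA)] = −0.5 × (-0.4308 + 0.0000) = 0.2154
c > 0: the model has a conservative response bias.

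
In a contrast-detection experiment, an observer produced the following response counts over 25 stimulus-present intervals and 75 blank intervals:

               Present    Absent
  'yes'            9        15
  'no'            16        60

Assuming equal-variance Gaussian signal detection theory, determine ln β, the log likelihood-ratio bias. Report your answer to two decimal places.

H = 9/25 = 0.3600
FA = 15/75 = 0.2000
z(H) = z(0.3600) = -0.358
z(FA) = z(0.2000) = -0.842
ln β = −½·[z(H)² − z(FA)²] = −0.5 × (0.128 − 0.709) = 0.2905

ln β = 0.29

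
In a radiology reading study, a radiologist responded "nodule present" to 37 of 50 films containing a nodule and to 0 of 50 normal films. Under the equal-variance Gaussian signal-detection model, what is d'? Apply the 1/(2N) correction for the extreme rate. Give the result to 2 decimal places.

The false-alarm rate is 0/50 = 0, so apply the 1/(2N) correction: FA → 1/(2·50) = 0.01000.
z(H) = z(0.74000) = 0.643
z(FA) = z(0.01000) = -2.326
d' = 0.643 − (-2.326) = 2.969

d' = 2.97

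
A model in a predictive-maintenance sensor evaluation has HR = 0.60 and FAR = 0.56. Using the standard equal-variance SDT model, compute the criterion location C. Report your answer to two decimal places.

Φ⁻¹(H) = Φ⁻¹(0.60) = 0.2533
Φ⁻¹(FA) = Φ⁻¹(0.56) = 0.1510
c = −½·[z(H) + z(FA)] = −0.5 × (0.2533 + 0.1510) = -0.20215
c < 0: the model has a liberal response bias.

C = -0.20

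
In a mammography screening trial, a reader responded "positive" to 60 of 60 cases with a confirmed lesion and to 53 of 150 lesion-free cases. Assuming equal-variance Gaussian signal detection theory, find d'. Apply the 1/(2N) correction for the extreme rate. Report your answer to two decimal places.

d' = 2.77

The hit rate is 60/60 = 1, so apply the 1/(2N) correction: H → 1 − 1/(2·60) = 0.99167.
z(H) = z(0.99167) = 2.394
z(FA) = z(0.35333) = -0.376
d' = 2.394 − (-0.376) = 2.770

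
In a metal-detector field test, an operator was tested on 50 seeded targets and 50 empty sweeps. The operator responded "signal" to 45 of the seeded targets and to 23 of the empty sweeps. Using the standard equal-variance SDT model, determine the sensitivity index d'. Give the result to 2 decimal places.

H = 45/50 = 0.9000
FA = 23/50 = 0.4600
z(0.9000) = 1.2816, z(0.4600) = -0.1004
d' = z(H) − z(FA) = 1.2816 − (-0.1004) = 1.3820

d' = 1.38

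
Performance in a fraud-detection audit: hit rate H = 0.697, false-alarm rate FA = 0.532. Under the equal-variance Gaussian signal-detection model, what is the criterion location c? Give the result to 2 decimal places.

z(H) = z(0.697) = 0.516
z(FA) = z(0.532) = 0.080
c = −½·[z(H) + z(FA)] = −0.5 × (0.516 + 0.080) = -0.298

c = -0.30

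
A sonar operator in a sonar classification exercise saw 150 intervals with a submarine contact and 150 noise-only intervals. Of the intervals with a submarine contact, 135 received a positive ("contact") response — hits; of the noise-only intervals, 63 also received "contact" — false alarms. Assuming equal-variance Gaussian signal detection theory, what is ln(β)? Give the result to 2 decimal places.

ln β = -0.80

H = 135/150 = 0.9000
FA = 63/150 = 0.4200
Φ⁻¹(H) = 1.282
Φ⁻¹(FA) = -0.202
ln β = −½·[z(H)² − z(FA)²] = −0.5 × (1.644 − 0.041) = -0.8015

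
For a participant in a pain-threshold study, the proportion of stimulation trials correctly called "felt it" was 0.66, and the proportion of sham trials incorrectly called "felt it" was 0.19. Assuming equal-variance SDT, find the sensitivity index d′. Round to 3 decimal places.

d′ = 1.290

z(H) = 0.4125
z(FA) = -0.8779
d' = z(H) − z(FA) = 0.4125 − (-0.8779) = 1.2904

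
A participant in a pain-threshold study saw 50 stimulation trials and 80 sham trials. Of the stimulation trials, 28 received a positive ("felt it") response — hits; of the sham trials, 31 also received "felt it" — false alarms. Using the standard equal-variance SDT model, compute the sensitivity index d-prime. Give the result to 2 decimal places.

H = 28/50 = 0.5600
FA = 31/80 = 0.3875
z(0.5600) = 0.151, z(0.3875) = -0.286
d' = z(H) − z(FA) = 0.151 − (-0.286) = 0.437

d-prime = 0.44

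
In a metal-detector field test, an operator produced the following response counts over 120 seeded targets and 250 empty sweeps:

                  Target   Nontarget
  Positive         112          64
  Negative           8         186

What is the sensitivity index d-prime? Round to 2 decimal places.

H = 112/120 = 0.9333
FA = 64/250 = 0.2560
z(0.9333) = 1.5008, z(0.2560) = -0.6557
d' = z(H) − z(FA) = 1.5008 − (-0.6557) = 2.1565

d-prime = 2.16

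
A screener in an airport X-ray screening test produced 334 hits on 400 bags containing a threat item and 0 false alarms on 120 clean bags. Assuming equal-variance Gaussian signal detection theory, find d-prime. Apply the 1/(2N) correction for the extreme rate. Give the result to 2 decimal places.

d-prime = 3.61

The false-alarm rate is 0/120 = 0, so apply the 1/(2N) correction: FA → 1/(2·120) = 0.00417.
z(H) = z(0.83500) = 0.974
z(FA) = z(0.00417) = -2.638
d' = 0.974 − (-2.638) = 3.612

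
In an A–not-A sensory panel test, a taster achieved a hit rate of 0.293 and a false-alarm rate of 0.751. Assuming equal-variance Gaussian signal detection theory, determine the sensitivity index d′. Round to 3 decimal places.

z(H) = z(0.293) = -0.5446
z(FA) = z(0.751) = 0.6776
d' = z(H) − z(FA) = -0.5446 − 0.6776 = -1.2222

d′ = -1.222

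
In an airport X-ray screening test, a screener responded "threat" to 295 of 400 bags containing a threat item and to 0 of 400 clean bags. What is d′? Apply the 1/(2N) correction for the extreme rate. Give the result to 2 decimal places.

The false-alarm rate is 0/400 = 0, so apply the 1/(2N) correction: FA → 1/(2·400) = 0.00125.
z(H) = z(0.73750) = 0.636
z(FA) = z(0.00125) = -3.023
d' = 0.636 − (-3.023) = 3.659

d′ = 3.66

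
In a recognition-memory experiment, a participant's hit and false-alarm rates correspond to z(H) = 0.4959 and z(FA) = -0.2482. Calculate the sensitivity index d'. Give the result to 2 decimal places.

d' = 0.74

d' = z(H) − z(FA) = 0.4959 − (-0.2482) = 0.7441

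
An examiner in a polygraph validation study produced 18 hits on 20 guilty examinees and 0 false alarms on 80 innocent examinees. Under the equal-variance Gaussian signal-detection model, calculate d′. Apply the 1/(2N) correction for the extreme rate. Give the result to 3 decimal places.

d′ = 3.779

The false-alarm rate is 0/80 = 0, so apply the 1/(2N) correction: FA → 1/(2·80) = 0.00625.
z(H) = z(0.90000) = 1.2816
z(FA) = z(0.00625) = -2.4977
d' = 1.2816 − (-2.4977) = 3.7793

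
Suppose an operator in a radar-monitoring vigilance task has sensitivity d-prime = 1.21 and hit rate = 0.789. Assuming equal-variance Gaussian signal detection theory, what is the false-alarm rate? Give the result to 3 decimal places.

false-alarm rate = 0.342

z(hit rate) = z(0.789) = 0.8030
z(FA) = z(H) − d' = 0.8030 − 1.21 = -0.4070
false-alarm rate = Φ(-0.4070) = 0.3420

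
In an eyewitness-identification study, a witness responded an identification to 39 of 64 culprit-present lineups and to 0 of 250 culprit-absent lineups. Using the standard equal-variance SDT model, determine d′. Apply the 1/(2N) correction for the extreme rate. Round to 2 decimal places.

The false-alarm rate is 0/250 = 0, so apply the 1/(2N) correction: FA → 1/(2·250) = 0.00200.
z(H) = z(0.60938) = 0.278
z(FA) = z(0.00200) = -2.878
d' = 0.278 − (-2.878) = 3.156

d′ = 3.16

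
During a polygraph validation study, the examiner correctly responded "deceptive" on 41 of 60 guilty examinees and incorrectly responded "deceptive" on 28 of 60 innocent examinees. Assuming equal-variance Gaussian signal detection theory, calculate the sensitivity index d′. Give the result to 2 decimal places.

d′ = 0.56

H = 41/60 = 0.6833
FA = 28/60 = 0.4667
z(0.6833) = 0.4769, z(0.4667) = -0.0836
d' = z(H) − z(FA) = 0.4769 − (-0.0836) = 0.5605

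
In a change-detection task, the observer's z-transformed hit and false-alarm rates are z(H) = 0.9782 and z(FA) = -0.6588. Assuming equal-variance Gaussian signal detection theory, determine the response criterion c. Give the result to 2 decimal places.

c = −½·[z(H) + z(FA)] = −½·(0.9782 + (-0.6588)) = -0.1597

c = -0.16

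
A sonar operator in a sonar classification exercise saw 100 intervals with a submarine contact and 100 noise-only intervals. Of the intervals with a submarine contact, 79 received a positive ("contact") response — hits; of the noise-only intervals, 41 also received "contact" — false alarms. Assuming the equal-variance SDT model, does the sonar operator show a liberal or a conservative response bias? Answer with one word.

z(H) = 0.806, z(FA) = -0.228
c = −½·(z(H) + z(FA)) = -0.289
c < 0 → liberal criterion (biased toward responding “yes”).

liberal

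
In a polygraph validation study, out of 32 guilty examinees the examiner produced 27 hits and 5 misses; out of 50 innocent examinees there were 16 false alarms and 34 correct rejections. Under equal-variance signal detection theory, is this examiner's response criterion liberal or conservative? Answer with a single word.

z(H) = 1.010, z(FA) = -0.468
c = −½·(z(H) + z(FA)) = -0.271
c < 0 → liberal criterion (biased toward responding “yes”).

liberal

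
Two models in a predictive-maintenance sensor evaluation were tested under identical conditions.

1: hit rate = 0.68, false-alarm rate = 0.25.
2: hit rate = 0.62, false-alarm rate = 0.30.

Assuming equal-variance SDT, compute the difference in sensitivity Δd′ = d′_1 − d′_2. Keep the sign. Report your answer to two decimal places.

1: z(0.68) = 0.468, z(0.25) = -0.674, d' = 1.142
2: z(0.62) = 0.305, z(0.30) = -0.524, d' = 0.829
Δd' = d'_1 − d'_2 = 1.142 − 0.829 = 0.313
1 has the higher sensitivity.

Δd′ = 0.31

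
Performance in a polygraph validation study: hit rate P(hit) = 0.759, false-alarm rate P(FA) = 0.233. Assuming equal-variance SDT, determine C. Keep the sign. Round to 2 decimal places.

z(H) = z(0.759) = 0.7031
z(FA) = z(0.233) = -0.7290
c = −½·[z(H) + z(FA)] = −0.5 × (0.7031 + (-0.7290)) = 0.01295
c > 0: the examiner has a conservative response bias.

C = 0.01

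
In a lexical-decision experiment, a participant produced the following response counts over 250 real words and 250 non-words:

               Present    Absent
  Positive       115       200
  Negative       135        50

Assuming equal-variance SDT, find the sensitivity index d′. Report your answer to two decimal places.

H = 115/250 = 0.4600
FA = 200/250 = 0.8000
z(H) = z(0.4600) = -0.100
z(FA) = z(0.8000) = 0.842
d' = z(H) − z(FA) = -0.100 − 0.842 = -0.942

d′ = -0.94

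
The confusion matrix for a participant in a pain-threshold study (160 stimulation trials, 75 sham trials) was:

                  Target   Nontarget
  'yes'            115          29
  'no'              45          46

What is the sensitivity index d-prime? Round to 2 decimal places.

d-prime = 0.87

H = 115/160 = 0.7188
FA = 29/75 = 0.3867
z(H) = z(0.7188) = 0.579
z(FA) = z(0.3867) = -0.288
d' = z(H) − z(FA) = 0.579 − (-0.288) = 0.867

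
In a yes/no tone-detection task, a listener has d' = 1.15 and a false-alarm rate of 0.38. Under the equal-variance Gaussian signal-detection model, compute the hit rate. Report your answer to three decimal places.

hit rate = 0.801

z(false-alarm rate) = z(0.38) = -0.3055
z(H) = z(FA) + d' = -0.3055 + 1.15 = 0.8445
hit rate = Φ(0.8445) = 0.8008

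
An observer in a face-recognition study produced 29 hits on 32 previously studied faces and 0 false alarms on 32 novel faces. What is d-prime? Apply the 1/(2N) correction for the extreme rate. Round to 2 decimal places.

The false-alarm rate is 0/32 = 0, so apply the 1/(2N) correction: FA → 1/(2·32) = 0.01562.
z(H) = z(0.90625) = 1.318
z(FA) = z(0.01562) = -2.154
d' = 1.318 − (-2.154) = 3.472

d-prime = 3.47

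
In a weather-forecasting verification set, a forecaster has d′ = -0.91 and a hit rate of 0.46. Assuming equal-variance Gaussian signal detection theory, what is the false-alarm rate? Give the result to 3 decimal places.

false-alarm rate = 0.791

z(hit rate) = z(0.46) = -0.1004
z(FA) = z(H) − d' = -0.1004 − (-0.91) = 0.8096
false-alarm rate = Φ(0.8096) = 0.7909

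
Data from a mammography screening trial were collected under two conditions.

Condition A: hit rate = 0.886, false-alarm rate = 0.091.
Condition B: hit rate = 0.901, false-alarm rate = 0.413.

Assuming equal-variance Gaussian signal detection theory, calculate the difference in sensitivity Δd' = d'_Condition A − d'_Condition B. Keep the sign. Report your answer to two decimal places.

Δd' = 1.03

Condition A: z(0.886) = 1.206, z(0.091) = -1.335, d' = 2.541
Condition B: z(0.901) = 1.287, z(0.413) = -0.220, d' = 1.507
Δd' = d'_Condition A − d'_Condition B = 2.541 − 1.507 = 1.034
Condition A has the higher sensitivity.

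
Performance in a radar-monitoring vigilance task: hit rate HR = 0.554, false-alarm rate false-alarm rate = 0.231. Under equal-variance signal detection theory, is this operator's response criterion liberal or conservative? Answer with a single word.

z(H) = 0.136, z(FA) = -0.736
c = −½·(z(H) + z(FA)) = 0.300
c > 0 → conservative criterion (biased toward responding “no”).

conservative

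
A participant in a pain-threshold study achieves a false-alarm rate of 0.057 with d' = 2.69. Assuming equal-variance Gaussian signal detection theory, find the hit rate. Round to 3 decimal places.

z(false-alarm rate) = z(0.057) = -1.5805
z(H) = z(FA) + d' = -1.5805 + 2.69 = 1.1095
hit rate = Φ(1.1095) = 0.8664

hit rate = 0.866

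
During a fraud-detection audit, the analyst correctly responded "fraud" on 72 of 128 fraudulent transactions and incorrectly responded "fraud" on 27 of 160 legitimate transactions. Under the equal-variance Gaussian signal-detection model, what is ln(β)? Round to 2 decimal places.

H = 72/128 = 0.5625
FA = 27/160 = 0.1688
z(H) = 0.157
z(FA) = -0.959
ln β = −½·[z(H)² − z(FA)²] = −0.5 × (0.025 − 0.920) = 0.4475

ln β = 0.45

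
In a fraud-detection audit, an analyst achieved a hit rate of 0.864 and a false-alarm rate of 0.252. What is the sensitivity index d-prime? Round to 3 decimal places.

d-prime = 1.767

z(H) = 1.0985
z(FA) = -0.6682
d' = z(H) − z(FA) = 1.0985 − (-0.6682) = 1.7667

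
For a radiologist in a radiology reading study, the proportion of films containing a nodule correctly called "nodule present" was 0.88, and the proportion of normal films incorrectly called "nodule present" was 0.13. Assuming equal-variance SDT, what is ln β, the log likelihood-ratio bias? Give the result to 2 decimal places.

z(H) = z(0.88) = 1.175
z(FA) = z(0.13) = -1.126
ln β = −½·[z(H)² − z(FA)²] = −0.5 × (1.381 − 1.268) = -0.0565

ln β = -0.06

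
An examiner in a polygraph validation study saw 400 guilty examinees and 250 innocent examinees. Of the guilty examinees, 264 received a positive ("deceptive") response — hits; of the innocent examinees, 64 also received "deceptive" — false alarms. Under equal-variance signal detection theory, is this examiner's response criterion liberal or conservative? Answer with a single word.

z(H) = 0.412, z(FA) = -0.656
c = −½·(z(H) + z(FA)) = 0.122
c > 0 → conservative criterion (biased toward responding “no”).

conservative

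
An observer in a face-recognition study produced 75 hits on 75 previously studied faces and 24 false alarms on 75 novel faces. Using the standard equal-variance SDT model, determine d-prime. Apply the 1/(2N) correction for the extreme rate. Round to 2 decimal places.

d-prime = 2.94

The hit rate is 75/75 = 1, so apply the 1/(2N) correction: H → 1 − 1/(2·75) = 0.99333.
z(H) = z(0.99333) = 2.475
z(FA) = z(0.32000) = -0.468
d' = 2.475 − (-0.468) = 2.943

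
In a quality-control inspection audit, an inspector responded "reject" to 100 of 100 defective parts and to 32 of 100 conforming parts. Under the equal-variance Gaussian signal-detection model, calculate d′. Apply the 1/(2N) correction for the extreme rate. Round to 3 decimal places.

The hit rate is 100/100 = 1, so apply the 1/(2N) correction: H → 1 − 1/(2·100) = 0.99500.
z(H) = z(0.99500) = 2.5758
z(FA) = z(0.32000) = -0.4677
d' = 2.5758 − (-0.4677) = 3.0435

d′ = 3.044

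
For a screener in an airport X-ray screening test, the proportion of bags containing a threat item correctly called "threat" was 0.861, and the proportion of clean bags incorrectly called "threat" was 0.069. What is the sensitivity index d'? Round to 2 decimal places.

z(H) = z(0.861) = 1.0848
z(FA) = z(0.069) = -1.4833
d' = z(H) − z(FA) = 1.0848 − (-1.4833) = 2.5681

d' = 2.57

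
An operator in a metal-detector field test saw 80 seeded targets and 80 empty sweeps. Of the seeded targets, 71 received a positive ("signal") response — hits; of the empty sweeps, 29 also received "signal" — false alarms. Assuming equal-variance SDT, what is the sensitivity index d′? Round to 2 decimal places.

d′ = 1.57

H = 71/80 = 0.8875
FA = 29/80 = 0.3625
Φ⁻¹(H) = 1.213
Φ⁻¹(FA) = -0.352
d' = z(H) − z(FA) = 1.213 − (-0.352) = 1.565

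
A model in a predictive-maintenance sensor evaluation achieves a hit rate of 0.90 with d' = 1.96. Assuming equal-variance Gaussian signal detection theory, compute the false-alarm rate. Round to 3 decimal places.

z(hit rate) = z(0.90) = 1.2816
z(FA) = z(H) − d' = 1.2816 − 1.96 = -0.6784
false-alarm rate = Φ(-0.6784) = 0.2488

false-alarm rate = 0.249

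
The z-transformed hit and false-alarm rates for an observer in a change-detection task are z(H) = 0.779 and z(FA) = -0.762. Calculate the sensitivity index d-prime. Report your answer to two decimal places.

d-prime = 1.54

d' = z(H) − z(FA) = 0.779 − (-0.762) = 1.541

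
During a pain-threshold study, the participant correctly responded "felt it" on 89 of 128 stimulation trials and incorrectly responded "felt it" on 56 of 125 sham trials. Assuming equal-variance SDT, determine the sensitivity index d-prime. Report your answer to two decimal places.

H = 89/128 = 0.6953
FA = 56/125 = 0.4480
z(0.6953) = 0.5109, z(0.4480) = -0.1307
d' = z(H) − z(FA) = 0.5109 − (-0.1307) = 0.6416

d-prime = 0.64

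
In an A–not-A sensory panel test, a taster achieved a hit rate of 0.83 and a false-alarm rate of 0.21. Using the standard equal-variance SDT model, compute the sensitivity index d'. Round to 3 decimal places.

Φ⁻¹(H) = 0.9542
Φ⁻¹(FA) = -0.8064
d' = z(H) − z(FA) = 0.9542 − (-0.8064) = 1.7606

d' = 1.761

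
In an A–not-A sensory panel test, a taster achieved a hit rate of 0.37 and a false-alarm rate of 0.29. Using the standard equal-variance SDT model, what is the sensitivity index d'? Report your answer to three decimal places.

d' = 0.222

z(0.37) = -0.3319, z(0.29) = -0.5534
d' = z(H) − z(FA) = -0.3319 − (-0.5534) = 0.2215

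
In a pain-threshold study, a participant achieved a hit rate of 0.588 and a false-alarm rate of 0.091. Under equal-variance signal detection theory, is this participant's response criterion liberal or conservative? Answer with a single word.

conservative

z(H) = 0.222, z(FA) = -1.335
c = −½·(z(H) + z(FA)) = 0.5565
c > 0 → conservative criterion (biased toward responding “no”).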